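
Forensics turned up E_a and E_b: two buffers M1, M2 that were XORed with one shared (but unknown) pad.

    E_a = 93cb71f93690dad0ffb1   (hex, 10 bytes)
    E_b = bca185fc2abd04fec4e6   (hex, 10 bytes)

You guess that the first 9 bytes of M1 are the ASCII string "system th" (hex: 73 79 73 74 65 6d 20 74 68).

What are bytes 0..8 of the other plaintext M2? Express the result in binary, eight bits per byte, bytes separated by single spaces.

First, E_a ⊕ E_b = (M1 ⊕ K) ⊕ (M2 ⊕ K) = M1 ⊕ M2, so the key drops out. Then M2 = (M1 ⊕ M2) ⊕ M1 over the first 9 bytes.
byte 0: (93 ⊕ bc) ⊕ 73 = 2f ⊕ 73 = 5c
byte 1: (cb ⊕ a1) ⊕ 79 = 6a ⊕ 79 = 13
byte 2: (71 ⊕ 85) ⊕ 73 = f4 ⊕ 73 = 87
byte 3: (f9 ⊕ fc) ⊕ 74 = 05 ⊕ 74 = 71
byte 4: (36 ⊕ 2a) ⊕ 65 = 1c ⊕ 65 = 79
byte 5: (90 ⊕ bd) ⊕ 6d = 2d ⊕ 6d = 40
byte 6: (da ⊕ 04) ⊕ 20 = de ⊕ 20 = fe
byte 7: (d0 ⊕ fe) ⊕ 74 = 2e ⊕ 74 = 5a
byte 8: (ff ⊕ c4) ⊕ 68 = 3b ⊕ 68 = 53

01011100 00010011 10000111 01110001 01111001 01000000 11111110 01011010 01010011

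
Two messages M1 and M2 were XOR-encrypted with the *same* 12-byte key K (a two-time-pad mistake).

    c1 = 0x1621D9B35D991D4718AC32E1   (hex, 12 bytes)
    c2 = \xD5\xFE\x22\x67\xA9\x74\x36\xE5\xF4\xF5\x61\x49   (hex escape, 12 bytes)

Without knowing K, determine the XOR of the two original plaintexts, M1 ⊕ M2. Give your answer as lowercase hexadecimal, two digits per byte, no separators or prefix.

c1 ⊕ c2 = (M1 ⊕ K) ⊕ (M2 ⊕ K) = M1 ⊕ M2 — the shared key cancels under XOR.
 22 XOR 213 = 195
 33 XOR 254 = 223
217 XOR  34 = 251
179 XOR 103 = 212
 93 XOR 169 = 244
153 XOR 116 = 237
 29 XOR  54 =  43
 71 XOR 229 = 162
 24 XOR 244 = 236
172 XOR 245 =  89
 50 XOR  97 =  83
225 XOR  73 = 168

c3dffbd4f4ed2ba2ec5953a8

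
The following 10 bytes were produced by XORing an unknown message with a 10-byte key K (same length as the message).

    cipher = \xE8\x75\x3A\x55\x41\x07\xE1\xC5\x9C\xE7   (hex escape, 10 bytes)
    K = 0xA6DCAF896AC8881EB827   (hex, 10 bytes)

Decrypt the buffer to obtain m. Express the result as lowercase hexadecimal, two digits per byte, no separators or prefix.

4ea995dc2bcf69db24c0

XOR is its own inverse, so applying the key byte-wise gives the result directly.
e8 XOR a6 = 4e
75 XOR dc = a9
3a XOR af = 95
55 XOR 89 = dc
41 XOR 6a = 2b
07 XOR c8 = cf
e1 XOR 88 = 69
c5 XOR 1e = db
9c XOR b8 = 24
e7 XOR 27 = c0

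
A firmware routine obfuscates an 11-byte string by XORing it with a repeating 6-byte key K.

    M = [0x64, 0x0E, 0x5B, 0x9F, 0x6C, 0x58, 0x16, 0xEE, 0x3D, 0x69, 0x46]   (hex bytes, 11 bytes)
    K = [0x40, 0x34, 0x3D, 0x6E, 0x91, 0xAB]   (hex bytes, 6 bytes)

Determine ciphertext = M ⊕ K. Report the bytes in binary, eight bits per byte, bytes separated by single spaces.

The 6-byte key repeats, so the effective keystream is 40 34 3d 6e 91 ab 40 34 3d 6e 91.
byte 0: 64 xor 40 = 24
byte 1: 0e xor 34 = 3a
byte 2: 5b xor 3d = 66
byte 3: 9f xor 6e = f1
byte 4: 6c xor 91 = fd
byte 5: 58 xor ab = f3
byte 6: 16 xor 40 = 56
byte 7: ee xor 34 = da
byte 8: 3d xor 3d = 00
byte 9: 69 xor 6e = 07
byte 10: 46 xor 91 = d7

00100100 00111010 01100110 11110001 11111101 11110011 01010110 11011010 00000000 00000111 11010111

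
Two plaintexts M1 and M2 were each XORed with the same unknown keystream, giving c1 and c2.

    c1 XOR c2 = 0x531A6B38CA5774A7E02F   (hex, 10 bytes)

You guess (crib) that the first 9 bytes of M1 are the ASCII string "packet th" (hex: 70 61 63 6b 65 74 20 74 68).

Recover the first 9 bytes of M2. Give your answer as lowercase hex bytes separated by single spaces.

23 7b 08 53 af 23 54 d3 88

Since c1 ⊕ c2 = M1 ⊕ M2, XORing with the guessed M1 bytes yields the corresponding M2 bytes: M2 = (c1 ⊕ c2) ⊕ M1.
01010011 xor 01110000 = 00100011
00011010 xor 01100001 = 01111011
01101011 xor 01100011 = 00001000
00111000 xor 01101011 = 01010011
11001010 xor 01100101 = 10101111
01010111 xor 01110100 = 00100011
01110100 xor 00100000 = 01010100
10100111 xor 01110100 = 11010011
11100000 xor 01101000 = 10001000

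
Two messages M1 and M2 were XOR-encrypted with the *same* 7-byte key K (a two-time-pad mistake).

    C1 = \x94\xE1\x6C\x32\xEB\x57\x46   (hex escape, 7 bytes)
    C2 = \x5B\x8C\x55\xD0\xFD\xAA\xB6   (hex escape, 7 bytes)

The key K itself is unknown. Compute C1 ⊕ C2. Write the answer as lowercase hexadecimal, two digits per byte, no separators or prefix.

C1 ⊕ C2 = (M1 ⊕ K) ⊕ (M2 ⊕ K) = M1 ⊕ M2 — the shared key cancels under XOR.
byte 0: 94 xor 5b = cf
byte 1: e1 xor 8c = 6d
byte 2: 6c xor 55 = 39
byte 3: 32 xor d0 = e2
byte 4: eb xor fd = 16
byte 5: 57 xor aa = fd
byte 6: 46 xor b6 = f0

cf6d39e216fdf0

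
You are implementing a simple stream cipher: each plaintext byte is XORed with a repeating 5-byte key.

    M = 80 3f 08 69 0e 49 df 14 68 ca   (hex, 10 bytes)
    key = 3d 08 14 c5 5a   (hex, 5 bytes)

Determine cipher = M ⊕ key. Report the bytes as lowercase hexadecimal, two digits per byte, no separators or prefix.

bd371cac5474d700ad90

The 5-byte key repeats, so the effective keystream is 3d 08 14 c5 5a 3d 08 14 c5 5a.
byte 0: 10000000 ^ 00111101 = 10111101
byte 1: 00111111 ^ 00001000 = 00110111
byte 2: 00001000 ^ 00010100 = 00011100
byte 3: 01101001 ^ 11000101 = 10101100
byte 4: 00001110 ^ 01011010 = 01010100
byte 5: 01001001 ^ 00111101 = 01110100
byte 6: 11011111 ^ 00001000 = 11010111
byte 7: 00010100 ^ 00010100 = 00000000
byte 8: 01101000 ^ 11000101 = 10101101
byte 9: 11001010 ^ 01011010 = 10010000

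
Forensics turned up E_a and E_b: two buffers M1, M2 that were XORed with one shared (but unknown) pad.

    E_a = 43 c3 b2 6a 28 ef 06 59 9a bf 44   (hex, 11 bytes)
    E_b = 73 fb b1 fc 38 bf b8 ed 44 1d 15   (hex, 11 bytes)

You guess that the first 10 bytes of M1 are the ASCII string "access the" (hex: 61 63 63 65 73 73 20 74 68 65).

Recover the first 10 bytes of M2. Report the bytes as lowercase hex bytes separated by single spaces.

51 5b 60 f3 63 23 9e c0 b6 c7

First, E_a ⊕ E_b = (M1 ⊕ K) ⊕ (M2 ⊕ K) = M1 ⊕ M2, so the key drops out. Then M2 = (M1 ⊕ M2) ⊕ M1 over the first 10 bytes.
byte 0: (43 ^ 73) ^ 61 = 30 ^ 61 = 51
byte 1: (c3 ^ fb) ^ 63 = 38 ^ 63 = 5b
byte 2: (b2 ^ b1) ^ 63 = 03 ^ 63 = 60
byte 3: (6a ^ fc) ^ 65 = 96 ^ 65 = f3
byte 4: (28 ^ 38) ^ 73 = 10 ^ 73 = 63
byte 5: (ef ^ bf) ^ 73 = 50 ^ 73 = 23
byte 6: (06 ^ b8) ^ 20 = be ^ 20 = 9e
byte 7: (59 ^ ed) ^ 74 = b4 ^ 74 = c0
byte 8: (9a ^ 44) ^ 68 = de ^ 68 = b6
byte 9: (bf ^ 1d) ^ 65 = a2 ^ 65 = c7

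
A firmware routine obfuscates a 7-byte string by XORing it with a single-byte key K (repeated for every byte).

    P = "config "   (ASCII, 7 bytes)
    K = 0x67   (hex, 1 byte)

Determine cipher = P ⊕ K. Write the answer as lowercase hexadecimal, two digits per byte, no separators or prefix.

040809010e0047

The 1-byte key repeats, so the effective keystream is 67 67 67 67 67 67 67.
byte 0: 63 ⊕ 67 = 04
byte 1: 6f ⊕ 67 = 08
byte 2: 6e ⊕ 67 = 09
byte 3: 66 ⊕ 67 = 01
byte 4: 69 ⊕ 67 = 0e
byte 5: 67 ⊕ 67 = 00
byte 6: 20 ⊕ 67 = 47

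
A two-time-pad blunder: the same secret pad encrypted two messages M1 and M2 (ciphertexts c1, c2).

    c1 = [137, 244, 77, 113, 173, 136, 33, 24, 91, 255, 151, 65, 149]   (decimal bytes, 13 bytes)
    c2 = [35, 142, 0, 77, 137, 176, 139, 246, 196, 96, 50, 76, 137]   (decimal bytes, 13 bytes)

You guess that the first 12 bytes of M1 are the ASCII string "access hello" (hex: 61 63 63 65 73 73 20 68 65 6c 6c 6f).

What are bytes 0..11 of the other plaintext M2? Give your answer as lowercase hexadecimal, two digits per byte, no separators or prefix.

First, c1 ⊕ c2 = (M1 ⊕ K) ⊕ (M2 ⊕ K) = M1 ⊕ M2, so the key drops out. Then M2 = (M1 ⊕ M2) ⊕ M1 over the first 12 bytes.
byte 0: (89 XOR 23) XOR 61 = aa XOR 61 = cb
byte 1: (f4 XOR 8e) XOR 63 = 7a XOR 63 = 19
byte 2: (4d XOR 00) XOR 63 = 4d XOR 63 = 2e
byte 3: (71 XOR 4d) XOR 65 = 3c XOR 65 = 59
byte 4: (ad XOR 89) XOR 73 = 24 XOR 73 = 57
byte 5: (88 XOR b0) XOR 73 = 38 XOR 73 = 4b
byte 6: (21 XOR 8b) XOR 20 = aa XOR 20 = 8a
byte 7: (18 XOR f6) XOR 68 = ee XOR 68 = 86
byte 8: (5b XOR c4) XOR 65 = 9f XOR 65 = fa
byte 9: (ff XOR 60) XOR 6c = 9f XOR 6c = f3
byte 10: (97 XOR 32) XOR 6c = a5 XOR 6c = c9
byte 11: (41 XOR 4c) XOR 6f = 0d XOR 6f = 62

cb192e59574b8a86faf3c962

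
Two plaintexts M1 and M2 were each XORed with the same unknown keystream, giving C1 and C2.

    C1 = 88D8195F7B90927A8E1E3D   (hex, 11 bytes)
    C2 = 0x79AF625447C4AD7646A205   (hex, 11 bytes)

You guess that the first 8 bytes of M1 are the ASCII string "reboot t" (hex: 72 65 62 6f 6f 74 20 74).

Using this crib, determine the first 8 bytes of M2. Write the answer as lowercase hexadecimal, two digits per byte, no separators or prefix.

First, C1 ⊕ C2 = (M1 ⊕ K) ⊕ (M2 ⊕ K) = M1 ⊕ M2, so the key drops out. Then M2 = (M1 ⊕ M2) ⊕ M1 over the first 8 bytes.
byte 0: (88 XOR 79) XOR 72 = f1 XOR 72 = 83
byte 1: (d8 XOR af) XOR 65 = 77 XOR 65 = 12
byte 2: (19 XOR 62) XOR 62 = 7b XOR 62 = 19
byte 3: (5f XOR 54) XOR 6f = 0b XOR 6f = 64
byte 4: (7b XOR 47) XOR 6f = 3c XOR 6f = 53
byte 5: (90 XOR c4) XOR 74 = 54 XOR 74 = 20
byte 6: (92 XOR ad) XOR 20 = 3f XOR 20 = 1f
byte 7: (7a XOR 76) XOR 74 = 0c XOR 74 = 78

8312196453201f78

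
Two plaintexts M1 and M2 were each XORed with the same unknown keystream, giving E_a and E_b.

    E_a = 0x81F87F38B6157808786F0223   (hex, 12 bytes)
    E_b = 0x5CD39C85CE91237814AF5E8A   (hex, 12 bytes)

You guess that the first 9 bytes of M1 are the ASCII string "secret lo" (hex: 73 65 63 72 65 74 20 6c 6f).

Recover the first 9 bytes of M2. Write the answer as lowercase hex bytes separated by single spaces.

ae 4e 80 cf 1d f0 7b 1c 03

First, E_a ⊕ E_b = (M1 ⊕ K) ⊕ (M2 ⊕ K) = M1 ⊕ M2, so the key drops out. Then M2 = (M1 ⊕ M2) ⊕ M1 over the first 9 bytes.
byte 0: (81 ⊕ 5c) ⊕ 73 = dd ⊕ 73 = ae
byte 1: (f8 ⊕ d3) ⊕ 65 = 2b ⊕ 65 = 4e
byte 2: (7f ⊕ 9c) ⊕ 63 = e3 ⊕ 63 = 80
byte 3: (38 ⊕ 85) ⊕ 72 = bd ⊕ 72 = cf
byte 4: (b6 ⊕ ce) ⊕ 65 = 78 ⊕ 65 = 1d
byte 5: (15 ⊕ 91) ⊕ 74 = 84 ⊕ 74 = f0
byte 6: (78 ⊕ 23) ⊕ 20 = 5b ⊕ 20 = 7b
byte 7: (08 ⊕ 78) ⊕ 6c = 70 ⊕ 6c = 1c
byte 8: (78 ⊕ 14) ⊕ 6f = 6c ⊕ 6f = 03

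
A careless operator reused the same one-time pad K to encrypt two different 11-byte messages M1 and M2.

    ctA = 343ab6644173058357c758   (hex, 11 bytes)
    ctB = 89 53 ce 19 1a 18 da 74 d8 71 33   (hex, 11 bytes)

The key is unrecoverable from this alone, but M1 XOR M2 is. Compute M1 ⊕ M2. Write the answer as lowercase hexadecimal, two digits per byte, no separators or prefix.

bd69787d5b6bdff78fb66b

ctA ⊕ ctB = (M1 ⊕ K) ⊕ (M2 ⊕ K) = M1 ⊕ M2 — the shared key cancels under XOR.
34 XOR 89 = bd
3a XOR 53 = 69
b6 XOR ce = 78
64 XOR 19 = 7d
41 XOR 1a = 5b
73 XOR 18 = 6b
05 XOR da = df
83 XOR 74 = f7
57 XOR d8 = 8f
c7 XOR 71 = b6
58 XOR 33 = 6b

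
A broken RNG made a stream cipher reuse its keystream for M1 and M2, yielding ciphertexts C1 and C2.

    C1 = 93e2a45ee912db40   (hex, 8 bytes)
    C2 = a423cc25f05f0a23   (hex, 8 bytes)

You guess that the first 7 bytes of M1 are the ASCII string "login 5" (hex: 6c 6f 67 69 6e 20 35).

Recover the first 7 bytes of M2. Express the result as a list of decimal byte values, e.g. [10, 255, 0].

[91, 174, 15, 18, 119, 109, 228]

First, C1 ⊕ C2 = (M1 ⊕ K) ⊕ (M2 ⊕ K) = M1 ⊕ M2, so the key drops out. Then M2 = (M1 ⊕ M2) ⊕ M1 over the first 7 bytes.
byte 0: (93 ⊕ a4) ⊕ 6c = 37 ⊕ 6c = 5b
byte 1: (e2 ⊕ 23) ⊕ 6f = c1 ⊕ 6f = ae
byte 2: (a4 ⊕ cc) ⊕ 67 = 68 ⊕ 67 = 0f
byte 3: (5e ⊕ 25) ⊕ 69 = 7b ⊕ 69 = 12
byte 4: (e9 ⊕ f0) ⊕ 6e = 19 ⊕ 6e = 77
byte 5: (12 ⊕ 5f) ⊕ 20 = 4d ⊕ 20 = 6d
byte 6: (db ⊕ 0a) ⊕ 35 = d1 ⊕ 35 = e4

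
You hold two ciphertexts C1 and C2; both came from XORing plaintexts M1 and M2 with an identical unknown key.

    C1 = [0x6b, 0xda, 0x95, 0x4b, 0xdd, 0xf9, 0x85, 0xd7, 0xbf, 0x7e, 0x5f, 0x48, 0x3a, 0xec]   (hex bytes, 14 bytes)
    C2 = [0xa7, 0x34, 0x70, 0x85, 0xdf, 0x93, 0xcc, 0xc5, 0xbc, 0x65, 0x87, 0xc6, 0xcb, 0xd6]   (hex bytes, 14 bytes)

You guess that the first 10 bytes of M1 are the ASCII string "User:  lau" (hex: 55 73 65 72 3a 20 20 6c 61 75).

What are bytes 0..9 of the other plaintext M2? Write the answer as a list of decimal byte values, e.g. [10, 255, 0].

First, C1 ⊕ C2 = (M1 ⊕ K) ⊕ (M2 ⊕ K) = M1 ⊕ M2, so the key drops out. Then M2 = (M1 ⊕ M2) ⊕ M1 over the first 10 bytes.
byte 0: (6b xor a7) xor 55 = cc xor 55 = 99
byte 1: (da xor 34) xor 73 = ee xor 73 = 9d
byte 2: (95 xor 70) xor 65 = e5 xor 65 = 80
byte 3: (4b xor 85) xor 72 = ce xor 72 = bc
byte 4: (dd xor df) xor 3a = 02 xor 3a = 38
byte 5: (f9 xor 93) xor 20 = 6a xor 20 = 4a
byte 6: (85 xor cc) xor 20 = 49 xor 20 = 69
byte 7: (d7 xor c5) xor 6c = 12 xor 6c = 7e
byte 8: (bf xor bc) xor 61 = 03 xor 61 = 62
byte 9: (7e xor 65) xor 75 = 1b xor 75 = 6e

[153, 157, 128, 188, 56, 74, 105, 126, 98, 110]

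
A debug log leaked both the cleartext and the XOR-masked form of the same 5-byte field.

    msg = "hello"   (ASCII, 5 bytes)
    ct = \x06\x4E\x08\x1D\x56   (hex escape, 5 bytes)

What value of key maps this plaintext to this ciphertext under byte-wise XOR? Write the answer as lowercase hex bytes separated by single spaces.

Since ct = msg ⊕ key, XORing both sides with msg gives key = msg ⊕ ct.
byte 0: 68 xor 06 = 6e
byte 1: 65 xor 4e = 2b
byte 2: 6c xor 08 = 64
byte 3: 6c xor 1d = 71
byte 4: 6f xor 56 = 39

6e 2b 64 71 39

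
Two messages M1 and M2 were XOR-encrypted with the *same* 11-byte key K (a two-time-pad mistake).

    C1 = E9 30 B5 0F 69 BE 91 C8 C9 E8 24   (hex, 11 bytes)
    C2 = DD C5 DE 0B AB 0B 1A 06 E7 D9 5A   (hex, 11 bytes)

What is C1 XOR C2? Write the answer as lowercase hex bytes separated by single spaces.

34 f5 6b 04 c2 b5 8b ce 2e 31 7e

C1 ⊕ C2 = (M1 ⊕ K) ⊕ (M2 ⊕ K) = M1 ⊕ M2 — the shared key cancels under XOR.
byte 0: e9 ^ dd = 34
byte 1: 30 ^ c5 = f5
byte 2: b5 ^ de = 6b
byte 3: 0f ^ 0b = 04
byte 4: 69 ^ ab = c2
byte 5: be ^ 0b = b5
byte 6: 91 ^ 1a = 8b
byte 7: c8 ^ 06 = ce
byte 8: c9 ^ e7 = 2e
byte 9: e8 ^ d9 = 31
byte 10: 24 ^ 5a = 7e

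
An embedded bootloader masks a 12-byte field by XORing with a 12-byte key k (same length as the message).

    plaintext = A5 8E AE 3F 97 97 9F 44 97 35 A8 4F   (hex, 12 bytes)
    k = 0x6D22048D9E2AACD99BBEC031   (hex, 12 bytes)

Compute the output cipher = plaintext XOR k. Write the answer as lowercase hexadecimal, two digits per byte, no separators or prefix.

a5 ⊕ 6d = c8
8e ⊕ 22 = ac
ae ⊕ 04 = aa
3f ⊕ 8d = b2
97 ⊕ 9e = 09
97 ⊕ 2a = bd
9f ⊕ ac = 33
44 ⊕ d9 = 9d
97 ⊕ 9b = 0c
35 ⊕ be = 8b
a8 ⊕ c0 = 68
4f ⊕ 31 = 7e

c8acaab209bd339d0c8b687e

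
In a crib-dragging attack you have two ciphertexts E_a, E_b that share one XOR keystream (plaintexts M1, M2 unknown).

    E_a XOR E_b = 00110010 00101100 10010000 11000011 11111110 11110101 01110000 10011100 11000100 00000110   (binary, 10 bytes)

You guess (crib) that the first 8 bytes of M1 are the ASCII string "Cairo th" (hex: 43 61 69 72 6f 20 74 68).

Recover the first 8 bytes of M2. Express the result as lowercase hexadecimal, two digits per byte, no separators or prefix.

714df9b191d504f4

Since E_a ⊕ E_b = M1 ⊕ M2, XORing with the guessed M1 bytes yields the corresponding M2 bytes: M2 = (E_a ⊕ E_b) ⊕ M1.
byte 0:  50 ⊕  67 = 113
byte 1:  44 ⊕  97 =  77
byte 2: 144 ⊕ 105 = 249
byte 3: 195 ⊕ 114 = 177
byte 4: 254 ⊕ 111 = 145
byte 5: 245 ⊕  32 = 213
byte 6: 112 ⊕ 116 =   4
byte 7: 156 ⊕ 104 = 244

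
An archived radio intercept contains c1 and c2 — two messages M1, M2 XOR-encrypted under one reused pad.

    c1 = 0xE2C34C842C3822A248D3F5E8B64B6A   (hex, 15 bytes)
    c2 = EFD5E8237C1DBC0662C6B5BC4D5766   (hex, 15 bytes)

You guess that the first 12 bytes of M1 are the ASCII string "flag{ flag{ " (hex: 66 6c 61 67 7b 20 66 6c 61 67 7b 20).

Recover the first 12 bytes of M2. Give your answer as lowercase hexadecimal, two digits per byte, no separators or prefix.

First, c1 ⊕ c2 = (M1 ⊕ K) ⊕ (M2 ⊕ K) = M1 ⊕ M2, so the key drops out. Then M2 = (M1 ⊕ M2) ⊕ M1 over the first 12 bytes.
byte 0: (e2 XOR ef) XOR 66 = 0d XOR 66 = 6b
byte 1: (c3 XOR d5) XOR 6c = 16 XOR 6c = 7a
byte 2: (4c XOR e8) XOR 61 = a4 XOR 61 = c5
byte 3: (84 XOR 23) XOR 67 = a7 XOR 67 = c0
byte 4: (2c XOR 7c) XOR 7b = 50 XOR 7b = 2b
byte 5: (38 XOR 1d) XOR 20 = 25 XOR 20 = 05
byte 6: (22 XOR bc) XOR 66 = 9e XOR 66 = f8
byte 7: (a2 XOR 06) XOR 6c = a4 XOR 6c = c8
byte 8: (48 XOR 62) XOR 61 = 2a XOR 61 = 4b
byte 9: (d3 XOR c6) XOR 67 = 15 XOR 67 = 72
byte 10: (f5 XOR b5) XOR 7b = 40 XOR 7b = 3b
byte 11: (e8 XOR bc) XOR 20 = 54 XOR 20 = 74

6b7ac5c02b05f8c84b723b74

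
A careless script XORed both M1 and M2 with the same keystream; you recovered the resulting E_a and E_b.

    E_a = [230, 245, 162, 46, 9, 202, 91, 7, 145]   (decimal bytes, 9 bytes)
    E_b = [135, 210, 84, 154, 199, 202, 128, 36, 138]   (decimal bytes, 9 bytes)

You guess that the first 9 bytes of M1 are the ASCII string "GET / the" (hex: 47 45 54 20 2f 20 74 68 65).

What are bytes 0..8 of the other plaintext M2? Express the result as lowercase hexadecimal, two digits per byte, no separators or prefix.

First, E_a ⊕ E_b = (M1 ⊕ K) ⊕ (M2 ⊕ K) = M1 ⊕ M2, so the key drops out. Then M2 = (M1 ⊕ M2) ⊕ M1 over the first 9 bytes.
byte 0: (e6 ^ 87) ^ 47 = 61 ^ 47 = 26
byte 1: (f5 ^ d2) ^ 45 = 27 ^ 45 = 62
byte 2: (a2 ^ 54) ^ 54 = f6 ^ 54 = a2
byte 3: (2e ^ 9a) ^ 20 = b4 ^ 20 = 94
byte 4: (09 ^ c7) ^ 2f = ce ^ 2f = e1
byte 5: (ca ^ ca) ^ 20 = 00 ^ 20 = 20
byte 6: (5b ^ 80) ^ 74 = db ^ 74 = af
byte 7: (07 ^ 24) ^ 68 = 23 ^ 68 = 4b
byte 8: (91 ^ 8a) ^ 65 = 1b ^ 65 = 7e

2662a294e120af4b7e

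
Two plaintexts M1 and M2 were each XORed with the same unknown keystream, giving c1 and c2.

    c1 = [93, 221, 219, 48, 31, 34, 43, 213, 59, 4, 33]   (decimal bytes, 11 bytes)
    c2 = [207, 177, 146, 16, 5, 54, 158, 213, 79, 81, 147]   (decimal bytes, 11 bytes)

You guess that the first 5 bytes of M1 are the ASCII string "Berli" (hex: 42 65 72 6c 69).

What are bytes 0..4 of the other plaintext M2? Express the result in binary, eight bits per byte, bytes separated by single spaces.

First, c1 ⊕ c2 = (M1 ⊕ K) ⊕ (M2 ⊕ K) = M1 ⊕ M2, so the key drops out. Then M2 = (M1 ⊕ M2) ⊕ M1 over the first 5 bytes.
byte 0: (5d XOR cf) XOR 42 = 92 XOR 42 = d0
byte 1: (dd XOR b1) XOR 65 = 6c XOR 65 = 09
byte 2: (db XOR 92) XOR 72 = 49 XOR 72 = 3b
byte 3: (30 XOR 10) XOR 6c = 20 XOR 6c = 4c
byte 4: (1f XOR 05) XOR 69 = 1a XOR 69 = 73

11010000 00001001 00111011 01001100 01110011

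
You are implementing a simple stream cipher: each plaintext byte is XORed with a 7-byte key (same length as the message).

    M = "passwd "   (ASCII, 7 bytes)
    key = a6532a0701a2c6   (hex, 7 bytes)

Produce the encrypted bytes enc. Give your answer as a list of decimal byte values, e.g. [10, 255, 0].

01110000 ⊕ 10100110 = 11010110
01100001 ⊕ 01010011 = 00110010
01110011 ⊕ 00101010 = 01011001
01110011 ⊕ 00000111 = 01110100
01110111 ⊕ 00000001 = 01110110
01100100 ⊕ 10100010 = 11000110
00100000 ⊕ 11000110 = 11100110

[214, 50, 89, 116, 118, 198, 230]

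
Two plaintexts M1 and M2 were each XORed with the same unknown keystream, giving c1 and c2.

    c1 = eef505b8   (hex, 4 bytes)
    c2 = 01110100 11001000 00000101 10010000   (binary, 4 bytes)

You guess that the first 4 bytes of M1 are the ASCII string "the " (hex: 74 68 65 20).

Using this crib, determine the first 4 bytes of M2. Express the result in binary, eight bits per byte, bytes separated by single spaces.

11101110 01010101 01100101 00001000

First, c1 ⊕ c2 = (M1 ⊕ K) ⊕ (M2 ⊕ K) = M1 ⊕ M2, so the key drops out. Then M2 = (M1 ⊕ M2) ⊕ M1 over the first 4 bytes.
byte 0: (ee XOR 74) XOR 74 = 9a XOR 74 = ee
byte 1: (f5 XOR c8) XOR 68 = 3d XOR 68 = 55
byte 2: (05 XOR 05) XOR 65 = 00 XOR 65 = 65
byte 3: (b8 XOR 90) XOR 20 = 28 XOR 20 = 08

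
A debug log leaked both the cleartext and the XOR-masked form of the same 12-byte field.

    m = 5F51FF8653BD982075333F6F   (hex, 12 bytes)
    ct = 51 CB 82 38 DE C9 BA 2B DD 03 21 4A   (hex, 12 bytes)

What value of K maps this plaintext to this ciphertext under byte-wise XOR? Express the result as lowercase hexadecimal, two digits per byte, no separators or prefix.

0e9a7dbe8d74220ba8301e25

Since ct = m ⊕ K, XORing both sides with m gives K = m ⊕ ct.
5f ^ 51 = 0e
51 ^ cb = 9a
ff ^ 82 = 7d
86 ^ 38 = be
53 ^ de = 8d
bd ^ c9 = 74
98 ^ ba = 22
20 ^ 2b = 0b
75 ^ dd = a8
33 ^ 03 = 30
3f ^ 21 = 1e
6f ^ 4a = 25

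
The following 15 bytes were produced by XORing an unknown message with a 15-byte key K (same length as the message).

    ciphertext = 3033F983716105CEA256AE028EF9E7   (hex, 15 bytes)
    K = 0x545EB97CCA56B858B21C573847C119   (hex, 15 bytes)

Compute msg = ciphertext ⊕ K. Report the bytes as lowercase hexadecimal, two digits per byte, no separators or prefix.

646d40ffbb37bd96104af93ac938fe

00110000 ⊕ 01010100 = 01100100
00110011 ⊕ 01011110 = 01101101
11111001 ⊕ 10111001 = 01000000
10000011 ⊕ 01111100 = 11111111
01110001 ⊕ 11001010 = 10111011
01100001 ⊕ 01010110 = 00110111
00000101 ⊕ 10111000 = 10111101
11001110 ⊕ 01011000 = 10010110
10100010 ⊕ 10110010 = 00010000
01010110 ⊕ 00011100 = 01001010
10101110 ⊕ 01010111 = 11111001
00000010 ⊕ 00111000 = 00111010
10001110 ⊕ 01000111 = 11001001
11111001 ⊕ 11000001 = 00111000
11100111 ⊕ 00011001 = 11111110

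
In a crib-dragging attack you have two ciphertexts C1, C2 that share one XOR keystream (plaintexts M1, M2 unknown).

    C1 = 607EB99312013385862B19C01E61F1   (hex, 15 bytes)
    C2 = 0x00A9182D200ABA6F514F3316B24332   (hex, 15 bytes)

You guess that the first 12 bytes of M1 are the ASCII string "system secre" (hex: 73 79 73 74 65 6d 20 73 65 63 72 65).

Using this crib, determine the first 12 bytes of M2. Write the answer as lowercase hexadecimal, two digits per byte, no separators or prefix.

First, C1 ⊕ C2 = (M1 ⊕ K) ⊕ (M2 ⊕ K) = M1 ⊕ M2, so the key drops out. Then M2 = (M1 ⊕ M2) ⊕ M1 over the first 12 bytes.
byte 0: (60 ^ 00) ^ 73 = 60 ^ 73 = 13
byte 1: (7e ^ a9) ^ 79 = d7 ^ 79 = ae
byte 2: (b9 ^ 18) ^ 73 = a1 ^ 73 = d2
byte 3: (93 ^ 2d) ^ 74 = be ^ 74 = ca
byte 4: (12 ^ 20) ^ 65 = 32 ^ 65 = 57
byte 5: (01 ^ 0a) ^ 6d = 0b ^ 6d = 66
byte 6: (33 ^ ba) ^ 20 = 89 ^ 20 = a9
byte 7: (85 ^ 6f) ^ 73 = ea ^ 73 = 99
byte 8: (86 ^ 51) ^ 65 = d7 ^ 65 = b2
byte 9: (2b ^ 4f) ^ 63 = 64 ^ 63 = 07
byte 10: (19 ^ 33) ^ 72 = 2a ^ 72 = 58
byte 11: (c0 ^ 16) ^ 65 = d6 ^ 65 = b3

13aed2ca5766a999b20758b3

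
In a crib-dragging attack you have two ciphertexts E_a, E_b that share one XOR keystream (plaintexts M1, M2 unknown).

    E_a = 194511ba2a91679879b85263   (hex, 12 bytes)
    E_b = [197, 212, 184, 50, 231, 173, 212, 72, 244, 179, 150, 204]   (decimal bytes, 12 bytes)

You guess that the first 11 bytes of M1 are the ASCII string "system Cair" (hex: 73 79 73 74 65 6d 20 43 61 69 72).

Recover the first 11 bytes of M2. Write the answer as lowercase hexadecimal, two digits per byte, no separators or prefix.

afe8dafca8519393ec62b6

First, E_a ⊕ E_b = (M1 ⊕ K) ⊕ (M2 ⊕ K) = M1 ⊕ M2, so the key drops out. Then M2 = (M1 ⊕ M2) ⊕ M1 over the first 11 bytes.
byte 0: (19 ^ c5) ^ 73 = dc ^ 73 = af
byte 1: (45 ^ d4) ^ 79 = 91 ^ 79 = e8
byte 2: (11 ^ b8) ^ 73 = a9 ^ 73 = da
byte 3: (ba ^ 32) ^ 74 = 88 ^ 74 = fc
byte 4: (2a ^ e7) ^ 65 = cd ^ 65 = a8
byte 5: (91 ^ ad) ^ 6d = 3c ^ 6d = 51
byte 6: (67 ^ d4) ^ 20 = b3 ^ 20 = 93
byte 7: (98 ^ 48) ^ 43 = d0 ^ 43 = 93
byte 8: (79 ^ f4) ^ 61 = 8d ^ 61 = ec
byte 9: (b8 ^ b3) ^ 69 = 0b ^ 69 = 62
byte 10: (52 ^ 96) ^ 72 = c4 ^ 72 = b6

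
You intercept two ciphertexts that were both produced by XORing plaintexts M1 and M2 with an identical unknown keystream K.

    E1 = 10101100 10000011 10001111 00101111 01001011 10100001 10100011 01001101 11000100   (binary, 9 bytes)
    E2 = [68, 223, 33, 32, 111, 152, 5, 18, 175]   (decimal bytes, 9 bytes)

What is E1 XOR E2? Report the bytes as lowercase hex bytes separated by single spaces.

e8 5c ae 0f 24 39 a6 5f 6b

E1 ⊕ E2 = (M1 ⊕ K) ⊕ (M2 ⊕ K) = M1 ⊕ M2 — the shared key cancels under XOR.
ac ^ 44 = e8
83 ^ df = 5c
8f ^ 21 = ae
2f ^ 20 = 0f
4b ^ 6f = 24
a1 ^ 98 = 39
a3 ^ 05 = a6
4d ^ 12 = 5f
c4 ^ af = 6b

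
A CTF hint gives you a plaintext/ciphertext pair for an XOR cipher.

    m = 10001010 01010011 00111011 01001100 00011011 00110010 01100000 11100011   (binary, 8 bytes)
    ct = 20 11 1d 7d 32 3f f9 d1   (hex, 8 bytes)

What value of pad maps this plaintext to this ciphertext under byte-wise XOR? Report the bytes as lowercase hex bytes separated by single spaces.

Since ct = m ⊕ pad, XORing both sides with m gives pad = m ⊕ ct.
byte 0: 138 ⊕  32 = 170
byte 1:  83 ⊕  17 =  66
byte 2:  59 ⊕  29 =  38
byte 3:  76 ⊕ 125 =  49
byte 4:  27 ⊕  50 =  41
byte 5:  50 ⊕  63 =  13
byte 6:  96 ⊕ 249 = 153
byte 7: 227 ⊕ 209 =  50

aa 42 26 31 29 0d 99 32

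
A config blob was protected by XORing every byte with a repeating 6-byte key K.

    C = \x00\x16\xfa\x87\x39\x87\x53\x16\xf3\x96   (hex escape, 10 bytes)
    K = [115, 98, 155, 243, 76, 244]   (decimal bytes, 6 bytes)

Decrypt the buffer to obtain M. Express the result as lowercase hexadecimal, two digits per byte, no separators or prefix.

The 6-byte key repeats, so the effective keystream is 73 62 9b f3 4c f4 73 62 9b f3.
byte 0: 00 ⊕ 73 = 73
byte 1: 16 ⊕ 62 = 74
byte 2: fa ⊕ 9b = 61
byte 3: 87 ⊕ f3 = 74
byte 4: 39 ⊕ 4c = 75
byte 5: 87 ⊕ f4 = 73
byte 6: 53 ⊕ 73 = 20
byte 7: 16 ⊕ 62 = 74
byte 8: f3 ⊕ 9b = 68
byte 9: 96 ⊕ f3 = 65

73746174757320746865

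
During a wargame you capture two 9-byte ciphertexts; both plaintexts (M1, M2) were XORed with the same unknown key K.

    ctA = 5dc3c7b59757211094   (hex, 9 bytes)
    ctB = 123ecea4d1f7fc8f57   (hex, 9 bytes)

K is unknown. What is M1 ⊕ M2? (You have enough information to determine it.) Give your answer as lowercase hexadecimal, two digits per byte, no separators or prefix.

ctA ⊕ ctB = (M1 ⊕ K) ⊕ (M2 ⊕ K) = M1 ⊕ M2 — the shared key cancels under XOR.
byte 0: 01011101 xor 00010010 = 01001111
byte 1: 11000011 xor 00111110 = 11111101
byte 2: 11000111 xor 11001110 = 00001001
byte 3: 10110101 xor 10100100 = 00010001
byte 4: 10010111 xor 11010001 = 01000110
byte 5: 01010111 xor 11110111 = 10100000
byte 6: 00100001 xor 11111100 = 11011101
byte 7: 00010000 xor 10001111 = 10011111
byte 8: 10010100 xor 01010111 = 11000011

4ffd091146a0dd9fc3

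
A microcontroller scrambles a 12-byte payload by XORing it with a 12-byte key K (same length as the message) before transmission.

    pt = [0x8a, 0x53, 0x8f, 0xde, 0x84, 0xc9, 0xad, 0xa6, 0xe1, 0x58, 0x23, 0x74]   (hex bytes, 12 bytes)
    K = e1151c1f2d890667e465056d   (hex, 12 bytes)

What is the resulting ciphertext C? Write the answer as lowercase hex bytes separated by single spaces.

byte 0: 138 XOR 225 = 107
byte 1:  83 XOR  21 =  70
byte 2: 143 XOR  28 = 147
byte 3: 222 XOR  31 = 193
byte 4: 132 XOR  45 = 169
byte 5: 201 XOR 137 =  64
byte 6: 173 XOR   6 = 171
byte 7: 166 XOR 103 = 193
byte 8: 225 XOR 228 =   5
byte 9:  88 XOR 101 =  61
byte 10:  35 XOR   5 =  38
byte 11: 116 XOR 109 =  25

6b 46 93 c1 a9 40 ab c1 05 3d 26 19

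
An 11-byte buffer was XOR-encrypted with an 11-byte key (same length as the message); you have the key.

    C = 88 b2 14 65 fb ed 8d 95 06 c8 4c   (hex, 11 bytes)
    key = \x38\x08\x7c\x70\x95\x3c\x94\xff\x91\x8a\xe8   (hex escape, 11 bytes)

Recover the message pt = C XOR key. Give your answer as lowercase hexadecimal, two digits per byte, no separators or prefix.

b0ba68156ed1196a9742a4

XOR is its own inverse, so applying the key byte-wise gives the result directly.
136 xor  56 = 176
178 xor   8 = 186
 20 xor 124 = 104
101 xor 112 =  21
251 xor 149 = 110
237 xor  60 = 209
141 xor 148 =  25
149 xor 255 = 106
  6 xor 145 = 151
200 xor 138 =  66
 76 xor 232 = 164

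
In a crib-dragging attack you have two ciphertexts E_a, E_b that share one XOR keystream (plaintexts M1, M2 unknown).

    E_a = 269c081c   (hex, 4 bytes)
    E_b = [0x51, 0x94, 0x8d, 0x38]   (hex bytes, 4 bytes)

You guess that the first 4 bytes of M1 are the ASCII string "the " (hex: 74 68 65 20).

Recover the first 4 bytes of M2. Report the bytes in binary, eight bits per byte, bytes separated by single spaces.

00000011 01100000 11100000 00000100

First, E_a ⊕ E_b = (M1 ⊕ K) ⊕ (M2 ⊕ K) = M1 ⊕ M2, so the key drops out. Then M2 = (M1 ⊕ M2) ⊕ M1 over the first 4 bytes.
byte 0: (26 XOR 51) XOR 74 = 77 XOR 74 = 03
byte 1: (9c XOR 94) XOR 68 = 08 XOR 68 = 60
byte 2: (08 XOR 8d) XOR 65 = 85 XOR 65 = e0
byte 3: (1c XOR 38) XOR 20 = 24 XOR 20 = 04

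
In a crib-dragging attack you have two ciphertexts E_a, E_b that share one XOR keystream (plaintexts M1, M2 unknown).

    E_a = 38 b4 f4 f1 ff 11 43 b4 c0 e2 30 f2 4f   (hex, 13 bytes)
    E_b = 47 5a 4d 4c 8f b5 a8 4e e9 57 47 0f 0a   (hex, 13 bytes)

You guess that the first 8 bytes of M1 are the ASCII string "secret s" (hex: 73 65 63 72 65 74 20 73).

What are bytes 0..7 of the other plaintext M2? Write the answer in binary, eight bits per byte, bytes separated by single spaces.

00001100 10001011 11011010 11001111 00010101 11010000 11001011 10001001

First, E_a ⊕ E_b = (M1 ⊕ K) ⊕ (M2 ⊕ K) = M1 ⊕ M2, so the key drops out. Then M2 = (M1 ⊕ M2) ⊕ M1 over the first 8 bytes.
byte 0: (38 xor 47) xor 73 = 7f xor 73 = 0c
byte 1: (b4 xor 5a) xor 65 = ee xor 65 = 8b
byte 2: (f4 xor 4d) xor 63 = b9 xor 63 = da
byte 3: (f1 xor 4c) xor 72 = bd xor 72 = cf
byte 4: (ff xor 8f) xor 65 = 70 xor 65 = 15
byte 5: (11 xor b5) xor 74 = a4 xor 74 = d0
byte 6: (43 xor a8) xor 20 = eb xor 20 = cb
byte 7: (b4 xor 4e) xor 73 = fa xor 73 = 89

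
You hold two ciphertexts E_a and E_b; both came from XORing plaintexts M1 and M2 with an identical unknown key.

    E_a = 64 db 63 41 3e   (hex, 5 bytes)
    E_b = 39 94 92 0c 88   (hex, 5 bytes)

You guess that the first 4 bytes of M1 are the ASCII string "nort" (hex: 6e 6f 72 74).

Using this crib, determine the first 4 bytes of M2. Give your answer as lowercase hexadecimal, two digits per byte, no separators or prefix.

33208339

First, E_a ⊕ E_b = (M1 ⊕ K) ⊕ (M2 ⊕ K) = M1 ⊕ M2, so the key drops out. Then M2 = (M1 ⊕ M2) ⊕ M1 over the first 4 bytes.
byte 0: (64 ^ 39) ^ 6e = 5d ^ 6e = 33
byte 1: (db ^ 94) ^ 6f = 4f ^ 6f = 20
byte 2: (63 ^ 92) ^ 72 = f1 ^ 72 = 83
byte 3: (41 ^ 0c) ^ 74 = 4d ^ 74 = 39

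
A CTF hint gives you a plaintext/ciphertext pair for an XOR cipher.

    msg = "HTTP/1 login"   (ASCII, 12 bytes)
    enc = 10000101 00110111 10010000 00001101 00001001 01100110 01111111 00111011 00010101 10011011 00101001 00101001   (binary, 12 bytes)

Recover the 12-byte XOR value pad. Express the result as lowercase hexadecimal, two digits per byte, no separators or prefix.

Since enc = msg ⊕ pad, XORing both sides with msg gives pad = msg ⊕ enc.
48 ⊕ 85 = cd
54 ⊕ 37 = 63
54 ⊕ 90 = c4
50 ⊕ 0d = 5d
2f ⊕ 09 = 26
31 ⊕ 66 = 57
20 ⊕ 7f = 5f
6c ⊕ 3b = 57
6f ⊕ 15 = 7a
67 ⊕ 9b = fc
69 ⊕ 29 = 40
6e ⊕ 29 = 47

cd63c45d26575f577afc4047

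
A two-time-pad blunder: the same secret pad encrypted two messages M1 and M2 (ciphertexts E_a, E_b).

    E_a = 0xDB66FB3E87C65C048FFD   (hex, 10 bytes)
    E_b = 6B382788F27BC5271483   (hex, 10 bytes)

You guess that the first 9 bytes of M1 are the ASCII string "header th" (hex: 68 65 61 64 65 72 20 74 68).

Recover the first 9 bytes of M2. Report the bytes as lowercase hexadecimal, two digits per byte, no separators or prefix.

First, E_a ⊕ E_b = (M1 ⊕ K) ⊕ (M2 ⊕ K) = M1 ⊕ M2, so the key drops out. Then M2 = (M1 ⊕ M2) ⊕ M1 over the first 9 bytes.
byte 0: (db XOR 6b) XOR 68 = b0 XOR 68 = d8
byte 1: (66 XOR 38) XOR 65 = 5e XOR 65 = 3b
byte 2: (fb XOR 27) XOR 61 = dc XOR 61 = bd
byte 3: (3e XOR 88) XOR 64 = b6 XOR 64 = d2
byte 4: (87 XOR f2) XOR 65 = 75 XOR 65 = 10
byte 5: (c6 XOR 7b) XOR 72 = bd XOR 72 = cf
byte 6: (5c XOR c5) XOR 20 = 99 XOR 20 = b9
byte 7: (04 XOR 27) XOR 74 = 23 XOR 74 = 57
byte 8: (8f XOR 14) XOR 68 = 9b XOR 68 = f3

d83bbdd210cfb957f3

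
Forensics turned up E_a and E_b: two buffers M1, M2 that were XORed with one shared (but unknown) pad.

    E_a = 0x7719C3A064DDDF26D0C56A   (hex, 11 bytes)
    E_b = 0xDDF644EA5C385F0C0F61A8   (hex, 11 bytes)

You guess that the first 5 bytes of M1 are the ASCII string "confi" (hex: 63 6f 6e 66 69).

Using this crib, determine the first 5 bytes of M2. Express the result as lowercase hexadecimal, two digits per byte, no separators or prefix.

c980e92c51

First, E_a ⊕ E_b = (M1 ⊕ K) ⊕ (M2 ⊕ K) = M1 ⊕ M2, so the key drops out. Then M2 = (M1 ⊕ M2) ⊕ M1 over the first 5 bytes.
byte 0: (77 ^ dd) ^ 63 = aa ^ 63 = c9
byte 1: (19 ^ f6) ^ 6f = ef ^ 6f = 80
byte 2: (c3 ^ 44) ^ 6e = 87 ^ 6e = e9
byte 3: (a0 ^ ea) ^ 66 = 4a ^ 66 = 2c
byte 4: (64 ^ 5c) ^ 69 = 38 ^ 69 = 51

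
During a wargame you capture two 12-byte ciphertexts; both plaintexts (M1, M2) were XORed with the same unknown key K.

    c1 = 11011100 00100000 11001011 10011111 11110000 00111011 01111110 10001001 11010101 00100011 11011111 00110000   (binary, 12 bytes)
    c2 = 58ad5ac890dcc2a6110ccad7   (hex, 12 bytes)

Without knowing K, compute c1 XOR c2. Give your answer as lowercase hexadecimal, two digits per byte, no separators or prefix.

c1 ⊕ c2 = (M1 ⊕ K) ⊕ (M2 ⊕ K) = M1 ⊕ M2 — the shared key cancels under XOR.
byte 0: dc ^ 58 = 84
byte 1: 20 ^ ad = 8d
byte 2: cb ^ 5a = 91
byte 3: 9f ^ c8 = 57
byte 4: f0 ^ 90 = 60
byte 5: 3b ^ dc = e7
byte 6: 7e ^ c2 = bc
byte 7: 89 ^ a6 = 2f
byte 8: d5 ^ 11 = c4
byte 9: 23 ^ 0c = 2f
byte 10: df ^ ca = 15
byte 11: 30 ^ d7 = e7

848d915760e7bc2fc42f15e7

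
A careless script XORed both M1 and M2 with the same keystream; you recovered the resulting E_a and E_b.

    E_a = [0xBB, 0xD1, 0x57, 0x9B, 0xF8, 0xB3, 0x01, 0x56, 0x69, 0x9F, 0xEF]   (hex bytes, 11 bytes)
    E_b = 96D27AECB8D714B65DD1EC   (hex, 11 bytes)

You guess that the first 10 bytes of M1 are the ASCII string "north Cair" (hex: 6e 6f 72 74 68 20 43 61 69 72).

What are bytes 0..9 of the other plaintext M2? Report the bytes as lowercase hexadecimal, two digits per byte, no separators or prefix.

436c5f03284456815d3c

First, E_a ⊕ E_b = (M1 ⊕ K) ⊕ (M2 ⊕ K) = M1 ⊕ M2, so the key drops out. Then M2 = (M1 ⊕ M2) ⊕ M1 over the first 10 bytes.
byte 0: (bb ^ 96) ^ 6e = 2d ^ 6e = 43
byte 1: (d1 ^ d2) ^ 6f = 03 ^ 6f = 6c
byte 2: (57 ^ 7a) ^ 72 = 2d ^ 72 = 5f
byte 3: (9b ^ ec) ^ 74 = 77 ^ 74 = 03
byte 4: (f8 ^ b8) ^ 68 = 40 ^ 68 = 28
byte 5: (b3 ^ d7) ^ 20 = 64 ^ 20 = 44
byte 6: (01 ^ 14) ^ 43 = 15 ^ 43 = 56
byte 7: (56 ^ b6) ^ 61 = e0 ^ 61 = 81
byte 8: (69 ^ 5d) ^ 69 = 34 ^ 69 = 5d
byte 9: (9f ^ d1) ^ 72 = 4e ^ 72 = 3c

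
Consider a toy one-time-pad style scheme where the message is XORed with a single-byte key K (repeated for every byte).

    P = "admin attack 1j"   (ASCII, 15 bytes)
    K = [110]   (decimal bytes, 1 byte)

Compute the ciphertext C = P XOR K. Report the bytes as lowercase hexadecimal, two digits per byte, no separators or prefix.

0f0a0307004e0f1a1a0f0d054e5f04

The 1-byte key repeats, so the effective keystream is 6e 6e 6e 6e 6e 6e 6e 6e 6e 6e 6e 6e 6e 6e 6e.
byte 0:  97 xor 110 =  15
byte 1: 100 xor 110 =  10
byte 2: 109 xor 110 =   3
byte 3: 105 xor 110 =   7
byte 4: 110 xor 110 =   0
byte 5:  32 xor 110 =  78
byte 6:  97 xor 110 =  15
byte 7: 116 xor 110 =  26
byte 8: 116 xor 110 =  26
byte 9:  97 xor 110 =  15
byte 10:  99 xor 110 =  13
byte 11: 107 xor 110 =   5
byte 12:  32 xor 110 =  78
byte 13:  49 xor 110 =  95
byte 14: 106 xor 110 =   4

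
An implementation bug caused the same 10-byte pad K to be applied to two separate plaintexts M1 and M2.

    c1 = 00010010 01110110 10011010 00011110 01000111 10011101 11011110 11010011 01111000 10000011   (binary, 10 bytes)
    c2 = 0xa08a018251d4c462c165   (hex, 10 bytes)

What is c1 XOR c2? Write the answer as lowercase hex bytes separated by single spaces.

b2 fc 9b 9c 16 49 1a b1 b9 e6

c1 ⊕ c2 = (M1 ⊕ K) ⊕ (M2 ⊕ K) = M1 ⊕ M2 — the shared key cancels under XOR.
12 XOR a0 = b2
76 XOR 8a = fc
9a XOR 01 = 9b
1e XOR 82 = 9c
47 XOR 51 = 16
9d XOR d4 = 49
de XOR c4 = 1a
d3 XOR 62 = b1
78 XOR c1 = b9
83 XOR 65 = e6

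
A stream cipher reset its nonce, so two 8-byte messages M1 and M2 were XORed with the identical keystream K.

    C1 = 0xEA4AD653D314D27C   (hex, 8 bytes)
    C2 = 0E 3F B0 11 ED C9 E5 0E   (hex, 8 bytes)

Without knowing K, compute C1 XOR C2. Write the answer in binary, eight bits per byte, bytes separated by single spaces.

11100100 01110101 01100110 01000010 00111110 11011101 00110111 01110010

C1 ⊕ C2 = (M1 ⊕ K) ⊕ (M2 ⊕ K) = M1 ⊕ M2 — the shared key cancels under XOR.
byte 0: 11101010 ⊕ 00001110 = 11100100
byte 1: 01001010 ⊕ 00111111 = 01110101
byte 2: 11010110 ⊕ 10110000 = 01100110
byte 3: 01010011 ⊕ 00010001 = 01000010
byte 4: 11010011 ⊕ 11101101 = 00111110
byte 5: 00010100 ⊕ 11001001 = 11011101
byte 6: 11010010 ⊕ 11100101 = 00110111
byte 7: 01111100 ⊕ 00001110 = 01110010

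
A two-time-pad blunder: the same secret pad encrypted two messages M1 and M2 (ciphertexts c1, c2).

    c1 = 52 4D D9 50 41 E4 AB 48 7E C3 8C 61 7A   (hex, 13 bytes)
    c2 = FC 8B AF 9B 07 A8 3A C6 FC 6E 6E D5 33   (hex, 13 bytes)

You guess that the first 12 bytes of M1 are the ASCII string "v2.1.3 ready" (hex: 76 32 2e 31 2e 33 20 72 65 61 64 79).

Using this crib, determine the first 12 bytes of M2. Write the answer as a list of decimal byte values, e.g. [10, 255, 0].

[216, 244, 88, 250, 104, 127, 177, 252, 231, 204, 134, 205]

First, c1 ⊕ c2 = (M1 ⊕ K) ⊕ (M2 ⊕ K) = M1 ⊕ M2, so the key drops out. Then M2 = (M1 ⊕ M2) ⊕ M1 over the first 12 bytes.
byte 0: (52 XOR fc) XOR 76 = ae XOR 76 = d8
byte 1: (4d XOR 8b) XOR 32 = c6 XOR 32 = f4
byte 2: (d9 XOR af) XOR 2e = 76 XOR 2e = 58
byte 3: (50 XOR 9b) XOR 31 = cb XOR 31 = fa
byte 4: (41 XOR 07) XOR 2e = 46 XOR 2e = 68
byte 5: (e4 XOR a8) XOR 33 = 4c XOR 33 = 7f
byte 6: (ab XOR 3a) XOR 20 = 91 XOR 20 = b1
byte 7: (48 XOR c6) XOR 72 = 8e XOR 72 = fc
byte 8: (7e XOR fc) XOR 65 = 82 XOR 65 = e7
byte 9: (c3 XOR 6e) XOR 61 = ad XOR 61 = cc
byte 10: (8c XOR 6e) XOR 64 = e2 XOR 64 = 86
byte 11: (61 XOR d5) XOR 79 = b4 XOR 79 = cd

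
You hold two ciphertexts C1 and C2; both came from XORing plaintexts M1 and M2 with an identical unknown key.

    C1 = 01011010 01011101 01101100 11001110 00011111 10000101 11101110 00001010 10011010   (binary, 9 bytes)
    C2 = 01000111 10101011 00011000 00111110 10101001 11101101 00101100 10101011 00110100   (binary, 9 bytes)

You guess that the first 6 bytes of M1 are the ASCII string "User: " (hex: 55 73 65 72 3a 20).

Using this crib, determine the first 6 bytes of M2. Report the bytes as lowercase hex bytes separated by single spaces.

First, C1 ⊕ C2 = (M1 ⊕ K) ⊕ (M2 ⊕ K) = M1 ⊕ M2, so the key drops out. Then M2 = (M1 ⊕ M2) ⊕ M1 over the first 6 bytes.
byte 0: (5a ^ 47) ^ 55 = 1d ^ 55 = 48
byte 1: (5d ^ ab) ^ 73 = f6 ^ 73 = 85
byte 2: (6c ^ 18) ^ 65 = 74 ^ 65 = 11
byte 3: (ce ^ 3e) ^ 72 = f0 ^ 72 = 82
byte 4: (1f ^ a9) ^ 3a = b6 ^ 3a = 8c
byte 5: (85 ^ ed) ^ 20 = 68 ^ 20 = 48

48 85 11 82 8c 48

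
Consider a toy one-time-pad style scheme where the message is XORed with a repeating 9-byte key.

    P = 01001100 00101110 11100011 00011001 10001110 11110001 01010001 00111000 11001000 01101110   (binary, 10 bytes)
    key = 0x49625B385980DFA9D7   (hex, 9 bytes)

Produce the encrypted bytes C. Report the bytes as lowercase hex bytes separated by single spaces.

05 4c b8 21 d7 71 8e 91 1f 27

The 9-byte key repeats, so the effective keystream is 49 62 5b 38 59 80 df a9 d7 49.
byte 0: 4c xor 49 = 05
byte 1: 2e xor 62 = 4c
byte 2: e3 xor 5b = b8
byte 3: 19 xor 38 = 21
byte 4: 8e xor 59 = d7
byte 5: f1 xor 80 = 71
byte 6: 51 xor df = 8e
byte 7: 38 xor a9 = 91
byte 8: c8 xor d7 = 1f
byte 9: 6e xor 49 = 27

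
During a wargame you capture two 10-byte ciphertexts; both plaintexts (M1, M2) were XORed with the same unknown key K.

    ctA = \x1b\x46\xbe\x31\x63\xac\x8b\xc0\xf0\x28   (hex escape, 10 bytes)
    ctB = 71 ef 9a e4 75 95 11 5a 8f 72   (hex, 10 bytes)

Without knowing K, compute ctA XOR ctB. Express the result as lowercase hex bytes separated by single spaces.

ctA ⊕ ctB = (M1 ⊕ K) ⊕ (M2 ⊕ K) = M1 ⊕ M2 — the shared key cancels under XOR.
00011011 xor 01110001 = 01101010
01000110 xor 11101111 = 10101001
10111110 xor 10011010 = 00100100
00110001 xor 11100100 = 11010101
01100011 xor 01110101 = 00010110
10101100 xor 10010101 = 00111001
10001011 xor 00010001 = 10011010
11000000 xor 01011010 = 10011010
11110000 xor 10001111 = 01111111
00101000 xor 01110010 = 01011010

6a a9 24 d5 16 39 9a 9a 7f 5a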